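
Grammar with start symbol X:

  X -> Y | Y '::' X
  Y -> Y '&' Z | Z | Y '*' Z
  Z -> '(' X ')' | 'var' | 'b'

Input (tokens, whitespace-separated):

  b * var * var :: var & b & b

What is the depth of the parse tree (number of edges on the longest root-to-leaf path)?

6

[X [Y [Y [Y [Z b]] * [Z var]] * [Z var]] :: [X [Y [Y [Y [Z var]] & [Z b]] & [Z b]]]]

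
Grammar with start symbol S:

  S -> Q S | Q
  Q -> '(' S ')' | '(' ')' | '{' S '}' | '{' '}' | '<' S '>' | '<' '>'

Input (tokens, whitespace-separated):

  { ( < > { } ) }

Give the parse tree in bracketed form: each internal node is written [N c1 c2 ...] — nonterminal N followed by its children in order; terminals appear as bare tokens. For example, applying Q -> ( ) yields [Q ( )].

S
Q
{ S }
{ Q }
{ ( S ) }
{ ( Q S ) }
{ ( < > S ) }
{ ( < > Q ) }
{ ( < > { } ) }

[S [Q { [S [Q ( [S [Q < >] [S [Q { }]]] )]] }]]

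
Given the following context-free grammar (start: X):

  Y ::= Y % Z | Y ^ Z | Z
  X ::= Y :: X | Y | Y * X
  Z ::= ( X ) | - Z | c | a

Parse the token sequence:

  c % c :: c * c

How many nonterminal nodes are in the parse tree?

[X [Y [Y [Z c]] % [Z c]] :: [X [Y [Z c]] * [X [Y [Z c]]]]]

11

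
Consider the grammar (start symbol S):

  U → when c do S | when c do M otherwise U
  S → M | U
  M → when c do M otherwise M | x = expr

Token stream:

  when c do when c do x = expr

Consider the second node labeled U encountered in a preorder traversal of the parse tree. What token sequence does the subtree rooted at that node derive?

when c do x = expr

[S [U when c do [S [U when c do [S [M x = expr]]]]]]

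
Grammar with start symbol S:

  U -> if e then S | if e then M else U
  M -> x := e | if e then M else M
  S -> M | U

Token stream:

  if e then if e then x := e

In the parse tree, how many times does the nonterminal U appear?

[S [U if e then [S [U if e then [S [M x := e]]]]]]

2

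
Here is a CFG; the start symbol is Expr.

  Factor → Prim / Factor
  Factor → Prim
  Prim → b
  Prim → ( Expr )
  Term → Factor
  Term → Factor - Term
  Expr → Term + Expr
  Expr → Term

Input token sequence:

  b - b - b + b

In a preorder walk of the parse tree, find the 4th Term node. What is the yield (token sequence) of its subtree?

b

[Expr [Term [Factor [Prim b]] - [Term [Factor [Prim b]] - [Term [Factor [Prim b]]]]] + [Expr [Term [Factor [Prim b]]]]]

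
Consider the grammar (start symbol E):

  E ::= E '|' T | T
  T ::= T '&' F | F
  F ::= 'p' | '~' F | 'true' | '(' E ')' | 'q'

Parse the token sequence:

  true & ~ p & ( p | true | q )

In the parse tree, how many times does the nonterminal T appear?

[E [T [T [T [F true]] & [F ~ [F p]]] & [F ( [E [E [E [T [F p]]] | [T [F true]]] | [T [F q]]] )]]]

6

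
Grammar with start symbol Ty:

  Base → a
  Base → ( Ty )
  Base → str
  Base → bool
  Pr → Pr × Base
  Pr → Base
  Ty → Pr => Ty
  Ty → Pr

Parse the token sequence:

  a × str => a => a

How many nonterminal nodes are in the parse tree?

[Ty [Pr [Pr [Base a]] × [Base str]] => [Ty [Pr [Base a]] => [Ty [Pr [Base a]]]]]

11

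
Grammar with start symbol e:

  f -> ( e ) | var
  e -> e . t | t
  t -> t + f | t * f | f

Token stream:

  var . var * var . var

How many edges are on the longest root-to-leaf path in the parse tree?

[e [e [e [t [f var]]] . [t [t [f var]] * [f var]]] . [t [f var]]]

5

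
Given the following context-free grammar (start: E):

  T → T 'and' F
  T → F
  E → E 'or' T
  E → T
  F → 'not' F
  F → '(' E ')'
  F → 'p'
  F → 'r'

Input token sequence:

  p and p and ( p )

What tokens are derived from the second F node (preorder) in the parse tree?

p

[E [T [T [T [F p]] and [F p]] and [F ( [E [T [F p]]] )]]]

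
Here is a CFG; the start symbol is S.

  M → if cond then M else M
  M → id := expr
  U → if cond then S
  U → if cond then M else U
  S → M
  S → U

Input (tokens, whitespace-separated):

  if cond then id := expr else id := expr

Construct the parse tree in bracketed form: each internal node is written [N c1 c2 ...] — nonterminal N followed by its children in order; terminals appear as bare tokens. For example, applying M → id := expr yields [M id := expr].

S
M
if cond then M else M
if cond then id := expr else M
if cond then id := expr else id := expr

[S [M if cond then [M id := expr] else [M id := expr]]]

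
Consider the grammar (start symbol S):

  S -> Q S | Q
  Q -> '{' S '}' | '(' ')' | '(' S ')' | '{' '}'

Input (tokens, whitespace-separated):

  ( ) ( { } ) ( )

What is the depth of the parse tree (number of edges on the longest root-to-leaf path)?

[S [Q ( )] [S [Q ( [S [Q { }]] )] [S [Q ( )]]]]

5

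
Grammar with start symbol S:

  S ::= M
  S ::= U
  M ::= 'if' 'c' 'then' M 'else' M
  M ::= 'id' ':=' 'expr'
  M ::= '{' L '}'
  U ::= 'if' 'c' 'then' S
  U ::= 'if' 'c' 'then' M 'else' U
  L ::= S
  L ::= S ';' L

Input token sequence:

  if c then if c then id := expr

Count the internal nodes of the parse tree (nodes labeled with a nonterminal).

[S [U if c then [S [U if c then [S [M id := expr]]]]]]

6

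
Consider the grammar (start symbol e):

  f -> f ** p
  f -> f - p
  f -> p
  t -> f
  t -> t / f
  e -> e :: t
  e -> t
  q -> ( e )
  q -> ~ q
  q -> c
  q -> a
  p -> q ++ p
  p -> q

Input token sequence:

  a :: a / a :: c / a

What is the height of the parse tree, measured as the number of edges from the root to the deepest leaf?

7

[e [e [e [t [f [p [q a]]]]] :: [t [t [f [p [q a]]]] / [f [p [q a]]]]] :: [t [t [f [p [q c]]]] / [f [p [q a]]]]]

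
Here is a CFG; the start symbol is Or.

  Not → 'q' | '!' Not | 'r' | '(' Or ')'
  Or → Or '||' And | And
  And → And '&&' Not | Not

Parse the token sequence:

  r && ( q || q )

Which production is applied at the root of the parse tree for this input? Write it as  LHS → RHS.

[Or [And [And [Not r]] && [Not ( [Or [Or [And [Not q]]] || [And [Not q]]] )]]]

Or → And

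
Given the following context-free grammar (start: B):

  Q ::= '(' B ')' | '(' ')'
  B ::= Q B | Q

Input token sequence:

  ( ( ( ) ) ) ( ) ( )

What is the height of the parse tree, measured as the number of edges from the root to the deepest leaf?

[B [Q ( [B [Q ( [B [Q ( )]] )]] )] [B [Q ( )] [B [Q ( )]]]]

6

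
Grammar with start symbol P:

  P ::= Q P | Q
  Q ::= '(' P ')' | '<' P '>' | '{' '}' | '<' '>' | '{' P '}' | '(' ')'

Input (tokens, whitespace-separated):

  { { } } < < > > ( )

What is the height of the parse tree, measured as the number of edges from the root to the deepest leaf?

5

[P [Q { [P [Q { }]] }] [P [Q < [P [Q < >]] >] [P [Q ( )]]]]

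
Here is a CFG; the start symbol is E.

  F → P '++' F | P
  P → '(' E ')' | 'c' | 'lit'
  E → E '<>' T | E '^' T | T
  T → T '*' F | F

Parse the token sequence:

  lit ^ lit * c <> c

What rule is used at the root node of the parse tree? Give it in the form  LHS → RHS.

E → E '<>' T

[E [E [E [T [F [P lit]]]] ^ [T [T [F [P lit]]] * [F [P c]]]] <> [T [F [P c]]]]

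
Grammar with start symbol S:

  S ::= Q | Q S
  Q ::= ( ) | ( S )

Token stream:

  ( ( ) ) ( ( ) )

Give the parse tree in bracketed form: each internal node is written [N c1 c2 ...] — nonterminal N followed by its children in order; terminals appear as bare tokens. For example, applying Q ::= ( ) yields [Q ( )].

[S [Q ( [S [Q ( )]] )] [S [Q ( [S [Q ( )]] )]]]

S
Q S
( S ) S
( Q ) S
( ( ) ) S
( ( ) ) Q
( ( ) ) ( S )
( ( ) ) ( Q )
( ( ) ) ( ( ) )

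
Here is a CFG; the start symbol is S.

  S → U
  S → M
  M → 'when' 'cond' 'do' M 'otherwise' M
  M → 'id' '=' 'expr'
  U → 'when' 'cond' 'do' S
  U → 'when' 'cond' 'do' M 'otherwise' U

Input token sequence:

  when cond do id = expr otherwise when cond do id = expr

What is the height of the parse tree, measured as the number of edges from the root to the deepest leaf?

5

[S [U when cond do [M id = expr] otherwise [U when cond do [S [M id = expr]]]]]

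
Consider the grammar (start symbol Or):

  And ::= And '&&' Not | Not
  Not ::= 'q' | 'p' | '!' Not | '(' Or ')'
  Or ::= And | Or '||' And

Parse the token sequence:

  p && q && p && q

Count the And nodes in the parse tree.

4

[Or [And [And [And [And [Not p]] && [Not q]] && [Not p]] && [Not q]]]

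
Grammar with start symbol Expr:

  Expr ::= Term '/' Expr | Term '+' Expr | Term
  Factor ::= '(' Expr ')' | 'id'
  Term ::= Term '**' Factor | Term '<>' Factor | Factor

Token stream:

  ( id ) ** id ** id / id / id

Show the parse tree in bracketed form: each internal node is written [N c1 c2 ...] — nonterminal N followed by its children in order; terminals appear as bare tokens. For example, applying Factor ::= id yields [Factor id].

Expr
Term / Expr
Term ** Factor / Expr
Term ** Factor ** Factor / Expr
Factor ** Factor ** Factor / Expr
( Expr ) ** Factor ** Factor / Expr
( Term ) ** Factor ** Factor / Expr
( Factor ) ** Factor ** Factor / Expr
( id ) ** Factor ** Factor / Expr
( id ) ** id ** Factor / Expr
( id ) ** id ** id / Expr
( id ) ** id ** id / Term / Expr
( id ) ** id ** id / Factor / Expr
( id ) ** id ** id / id / Expr
( id ) ** id ** id / id / Term
( id ) ** id ** id / id / Factor
( id ) ** id ** id / id / id

[Expr [Term [Term [Term [Factor ( [Expr [Term [Factor id]]] )]] ** [Factor id]] ** [Factor id]] / [Expr [Term [Factor id]] / [Expr [Term [Factor id]]]]]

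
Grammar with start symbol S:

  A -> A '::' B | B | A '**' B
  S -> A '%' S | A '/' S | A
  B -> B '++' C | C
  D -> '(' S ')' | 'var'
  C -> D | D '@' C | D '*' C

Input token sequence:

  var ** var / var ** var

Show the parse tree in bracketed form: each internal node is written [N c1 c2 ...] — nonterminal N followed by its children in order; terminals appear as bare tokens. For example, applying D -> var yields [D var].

S
A / S
A ** B / S
B ** B / S
C ** B / S
D ** B / S
var ** B / S
var ** C / S
var ** D / S
var ** var / S
var ** var / A
var ** var / A ** B
var ** var / B ** B
var ** var / C ** B
var ** var / D ** B
var ** var / var ** B
var ** var / var ** C
var ** var / var ** D
var ** var / var ** var

[S [A [A [B [C [D var]]]] ** [B [C [D var]]]] / [S [A [A [B [C [D var]]]] ** [B [C [D var]]]]]]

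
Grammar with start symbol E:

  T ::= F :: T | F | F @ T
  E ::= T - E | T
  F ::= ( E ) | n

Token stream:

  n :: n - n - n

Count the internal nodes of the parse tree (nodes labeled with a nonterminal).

11

[E [T [F n] :: [T [F n]]] - [E [T [F n]] - [E [T [F n]]]]]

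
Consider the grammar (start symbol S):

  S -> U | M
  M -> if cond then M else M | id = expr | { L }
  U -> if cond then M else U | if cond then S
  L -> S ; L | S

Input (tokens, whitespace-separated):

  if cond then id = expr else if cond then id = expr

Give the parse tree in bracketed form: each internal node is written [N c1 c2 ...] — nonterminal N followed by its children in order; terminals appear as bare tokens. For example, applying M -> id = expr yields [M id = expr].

[S [U if cond then [M id = expr] else [U if cond then [S [M id = expr]]]]]

S
U
if cond then M else U
if cond then id = expr else U
if cond then id = expr else if cond then S
if cond then id = expr else if cond then M
if cond then id = expr else if cond then id = expr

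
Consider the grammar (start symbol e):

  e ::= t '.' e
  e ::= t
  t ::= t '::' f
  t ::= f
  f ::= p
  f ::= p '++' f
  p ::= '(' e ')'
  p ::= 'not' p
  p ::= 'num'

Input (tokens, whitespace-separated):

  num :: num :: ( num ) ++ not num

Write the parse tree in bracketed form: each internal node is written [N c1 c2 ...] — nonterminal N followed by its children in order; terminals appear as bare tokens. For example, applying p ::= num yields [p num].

e
t
t :: f
t :: f :: f
f :: f :: f
p :: f :: f
num :: f :: f
num :: p :: f
num :: num :: f
num :: num :: p ++ f
num :: num :: ( e ) ++ f
num :: num :: ( t ) ++ f
num :: num :: ( f ) ++ f
num :: num :: ( p ) ++ f
num :: num :: ( num ) ++ f
num :: num :: ( num ) ++ p
num :: num :: ( num ) ++ not p
num :: num :: ( num ) ++ not num

[e [t [t [t [f [p num]]] :: [f [p num]]] :: [f [p ( [e [t [f [p num]]]] )] ++ [f [p not [p num]]]]]]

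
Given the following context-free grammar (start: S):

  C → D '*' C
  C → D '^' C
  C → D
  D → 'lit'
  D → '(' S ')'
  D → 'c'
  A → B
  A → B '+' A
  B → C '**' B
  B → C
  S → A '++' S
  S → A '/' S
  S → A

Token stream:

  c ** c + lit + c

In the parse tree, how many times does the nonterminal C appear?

4

[S [A [B [C [D c]] ** [B [C [D c]]]] + [A [B [C [D lit]]] + [A [B [C [D c]]]]]]]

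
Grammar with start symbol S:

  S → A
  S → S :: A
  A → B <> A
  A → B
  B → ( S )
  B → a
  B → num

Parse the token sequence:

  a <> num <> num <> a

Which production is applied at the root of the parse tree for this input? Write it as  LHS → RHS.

[S [A [B a] <> [A [B num] <> [A [B num] <> [A [B a]]]]]]

S → A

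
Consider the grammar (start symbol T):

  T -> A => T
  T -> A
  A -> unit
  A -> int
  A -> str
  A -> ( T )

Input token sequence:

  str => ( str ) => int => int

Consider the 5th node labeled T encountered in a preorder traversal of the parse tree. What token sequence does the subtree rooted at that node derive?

[T [A str] => [T [A ( [T [A str]] )] => [T [A int] => [T [A int]]]]]

int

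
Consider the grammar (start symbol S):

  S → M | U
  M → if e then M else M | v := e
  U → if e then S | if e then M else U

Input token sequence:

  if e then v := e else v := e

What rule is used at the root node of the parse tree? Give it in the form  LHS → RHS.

[S [M if e then [M v := e] else [M v := e]]]

S → M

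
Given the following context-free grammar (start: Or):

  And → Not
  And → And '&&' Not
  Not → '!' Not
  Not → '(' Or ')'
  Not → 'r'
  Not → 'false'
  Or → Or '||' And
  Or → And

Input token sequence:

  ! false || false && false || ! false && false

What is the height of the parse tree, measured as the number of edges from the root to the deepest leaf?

6

[Or [Or [Or [And [Not ! [Not false]]]] || [And [And [Not false]] && [Not false]]] || [And [And [Not ! [Not false]]] && [Not false]]]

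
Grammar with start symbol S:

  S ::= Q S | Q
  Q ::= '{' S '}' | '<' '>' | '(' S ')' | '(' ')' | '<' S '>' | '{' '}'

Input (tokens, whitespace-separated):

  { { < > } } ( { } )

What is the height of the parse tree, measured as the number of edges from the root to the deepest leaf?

6

[S [Q { [S [Q { [S [Q < >]] }]] }] [S [Q ( [S [Q { }]] )]]]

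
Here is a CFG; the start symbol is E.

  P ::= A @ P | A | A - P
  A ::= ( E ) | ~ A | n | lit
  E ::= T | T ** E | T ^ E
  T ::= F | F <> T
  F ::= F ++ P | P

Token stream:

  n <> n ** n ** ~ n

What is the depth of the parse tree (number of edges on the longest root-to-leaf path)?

[E [T [F [P [A n]]] <> [T [F [P [A n]]]]] ** [E [T [F [P [A n]]]] ** [E [T [F [P [A ~ [A n]]]]]]]]

8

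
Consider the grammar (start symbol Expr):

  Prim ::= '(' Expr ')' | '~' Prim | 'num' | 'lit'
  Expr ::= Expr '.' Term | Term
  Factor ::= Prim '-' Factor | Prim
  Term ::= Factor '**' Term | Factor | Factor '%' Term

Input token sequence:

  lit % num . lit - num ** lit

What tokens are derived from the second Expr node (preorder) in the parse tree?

[Expr [Expr [Term [Factor [Prim lit]] % [Term [Factor [Prim num]]]]] . [Term [Factor [Prim lit] - [Factor [Prim num]]] ** [Term [Factor [Prim lit]]]]]

lit % num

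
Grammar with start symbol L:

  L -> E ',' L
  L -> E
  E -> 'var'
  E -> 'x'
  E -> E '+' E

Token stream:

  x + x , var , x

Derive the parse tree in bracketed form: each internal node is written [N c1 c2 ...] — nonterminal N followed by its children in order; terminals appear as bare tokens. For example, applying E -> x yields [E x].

L
E , L
E + E , L
x + E , L
x + x , L
x + x , E , L
x + x , var , L
x + x , var , E
x + x , var , x

[L [E [E x] + [E x]] , [L [E var] , [L [E x]]]]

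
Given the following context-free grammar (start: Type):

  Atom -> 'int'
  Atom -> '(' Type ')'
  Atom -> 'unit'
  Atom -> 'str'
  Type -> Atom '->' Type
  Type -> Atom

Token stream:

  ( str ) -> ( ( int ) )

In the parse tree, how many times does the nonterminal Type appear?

5

[Type [Atom ( [Type [Atom str]] )] -> [Type [Atom ( [Type [Atom ( [Type [Atom int]] )]] )]]]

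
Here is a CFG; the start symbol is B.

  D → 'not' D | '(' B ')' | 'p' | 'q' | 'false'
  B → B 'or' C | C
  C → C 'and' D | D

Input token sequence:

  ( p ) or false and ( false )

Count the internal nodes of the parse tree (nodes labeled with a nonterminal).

[B [B [C [D ( [B [C [D p]]] )]]] or [C [C [D false]] and [D ( [B [C [D false]]] )]]]

14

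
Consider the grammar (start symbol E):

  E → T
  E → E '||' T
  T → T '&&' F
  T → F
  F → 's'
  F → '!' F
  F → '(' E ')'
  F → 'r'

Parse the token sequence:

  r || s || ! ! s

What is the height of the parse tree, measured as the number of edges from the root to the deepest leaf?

5

[E [E [E [T [F r]]] || [T [F s]]] || [T [F ! [F ! [F s]]]]]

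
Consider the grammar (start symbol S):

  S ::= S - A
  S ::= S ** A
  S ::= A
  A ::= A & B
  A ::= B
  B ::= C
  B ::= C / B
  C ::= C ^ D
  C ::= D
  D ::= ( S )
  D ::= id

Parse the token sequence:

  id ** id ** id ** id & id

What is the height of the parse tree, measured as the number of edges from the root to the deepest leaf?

[S [S [S [S [A [B [C [D id]]]]] ** [A [B [C [D id]]]]] ** [A [B [C [D id]]]]] ** [A [A [B [C [D id]]]] & [B [C [D id]]]]]

8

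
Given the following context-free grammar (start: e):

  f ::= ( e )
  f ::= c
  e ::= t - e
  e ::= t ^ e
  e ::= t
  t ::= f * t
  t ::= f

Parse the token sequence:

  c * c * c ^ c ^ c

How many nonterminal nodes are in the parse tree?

[e [t [f c] * [t [f c] * [t [f c]]]] ^ [e [t [f c]] ^ [e [t [f c]]]]]

13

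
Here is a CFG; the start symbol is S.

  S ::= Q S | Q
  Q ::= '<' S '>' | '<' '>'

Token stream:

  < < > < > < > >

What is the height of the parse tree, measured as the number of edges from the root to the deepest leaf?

6

[S [Q < [S [Q < >] [S [Q < >] [S [Q < >]]]] >]]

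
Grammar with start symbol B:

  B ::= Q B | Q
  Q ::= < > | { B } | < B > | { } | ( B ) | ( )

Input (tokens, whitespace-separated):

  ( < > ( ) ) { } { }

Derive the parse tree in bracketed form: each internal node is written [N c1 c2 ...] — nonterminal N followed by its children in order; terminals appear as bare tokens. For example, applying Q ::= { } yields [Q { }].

B
Q B
( B ) B
( Q B ) B
( < > B ) B
( < > Q ) B
( < > ( ) ) B
( < > ( ) ) Q B
( < > ( ) ) { } B
( < > ( ) ) { } Q
( < > ( ) ) { } { }

[B [Q ( [B [Q < >] [B [Q ( )]]] )] [B [Q { }] [B [Q { }]]]]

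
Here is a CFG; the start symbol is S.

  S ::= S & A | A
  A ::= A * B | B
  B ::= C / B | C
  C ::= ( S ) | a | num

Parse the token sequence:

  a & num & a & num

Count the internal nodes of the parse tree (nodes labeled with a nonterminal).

[S [S [S [S [A [B [C a]]]] & [A [B [C num]]]] & [A [B [C a]]]] & [A [B [C num]]]]

16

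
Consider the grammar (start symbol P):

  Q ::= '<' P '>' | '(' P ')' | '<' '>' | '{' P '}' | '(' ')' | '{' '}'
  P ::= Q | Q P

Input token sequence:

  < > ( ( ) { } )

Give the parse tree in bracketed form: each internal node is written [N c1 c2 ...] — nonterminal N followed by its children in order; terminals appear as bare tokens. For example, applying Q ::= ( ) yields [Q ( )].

[P [Q < >] [P [Q ( [P [Q ( )] [P [Q { }]]] )]]]

P
Q P
< > P
< > Q
< > ( P )
< > ( Q P )
< > ( ( ) P )
< > ( ( ) Q )
< > ( ( ) { } )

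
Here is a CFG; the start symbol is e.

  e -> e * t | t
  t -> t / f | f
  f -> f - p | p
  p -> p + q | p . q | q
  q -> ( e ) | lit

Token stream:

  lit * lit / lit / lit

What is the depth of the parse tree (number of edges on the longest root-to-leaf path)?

[e [e [t [f [p [q lit]]]]] * [t [t [t [f [p [q lit]]]] / [f [p [q lit]]]] / [f [p [q lit]]]]]

7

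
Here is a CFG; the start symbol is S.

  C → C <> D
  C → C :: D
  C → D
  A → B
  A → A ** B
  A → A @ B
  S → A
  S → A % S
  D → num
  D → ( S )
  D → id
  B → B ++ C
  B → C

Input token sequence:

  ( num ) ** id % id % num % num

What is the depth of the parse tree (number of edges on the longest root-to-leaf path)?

11

[S [A [A [B [C [D ( [S [A [B [C [D num]]]]] )]]]] ** [B [C [D id]]]] % [S [A [B [C [D id]]]] % [S [A [B [C [D num]]]] % [S [A [B [C [D num]]]]]]]]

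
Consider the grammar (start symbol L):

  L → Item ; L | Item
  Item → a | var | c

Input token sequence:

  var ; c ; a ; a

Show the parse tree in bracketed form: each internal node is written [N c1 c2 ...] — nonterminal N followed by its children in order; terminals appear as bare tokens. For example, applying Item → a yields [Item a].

[L [Item var] ; [L [Item c] ; [L [Item a] ; [L [Item a]]]]]

L
Item ; L
var ; L
var ; Item ; L
var ; c ; L
var ; c ; Item ; L
var ; c ; a ; L
var ; c ; a ; Item
var ; c ; a ; a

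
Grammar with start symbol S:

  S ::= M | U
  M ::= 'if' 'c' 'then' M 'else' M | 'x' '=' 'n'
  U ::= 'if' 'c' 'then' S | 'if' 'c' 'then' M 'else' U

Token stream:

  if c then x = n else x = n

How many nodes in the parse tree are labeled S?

[S [M if c then [M x = n] else [M x = n]]]

1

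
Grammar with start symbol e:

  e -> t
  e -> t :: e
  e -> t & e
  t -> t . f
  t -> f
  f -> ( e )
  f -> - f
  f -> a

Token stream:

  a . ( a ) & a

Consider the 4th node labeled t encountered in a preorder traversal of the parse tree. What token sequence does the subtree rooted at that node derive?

[e [t [t [f a]] . [f ( [e [t [f a]]] )]] & [e [t [f a]]]]

a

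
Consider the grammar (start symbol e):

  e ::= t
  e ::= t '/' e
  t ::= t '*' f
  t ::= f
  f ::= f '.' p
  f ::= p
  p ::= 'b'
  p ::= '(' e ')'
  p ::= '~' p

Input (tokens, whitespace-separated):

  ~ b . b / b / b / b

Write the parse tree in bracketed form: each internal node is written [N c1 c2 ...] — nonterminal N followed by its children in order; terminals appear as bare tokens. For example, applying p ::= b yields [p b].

[e [t [f [f [p ~ [p b]]] . [p b]]] / [e [t [f [p b]]] / [e [t [f [p b]]] / [e [t [f [p b]]]]]]]

e
t / e
f / e
f . p / e
p . p / e
~ p . p / e
~ b . p / e
~ b . b / e
~ b . b / t / e
~ b . b / f / e
~ b . b / p / e
~ b . b / b / e
~ b . b / b / t / e
~ b . b / b / f / e
~ b . b / b / p / e
~ b . b / b / b / e
~ b . b / b / b / t
~ b . b / b / b / f
~ b . b / b / b / p
~ b . b / b / b / b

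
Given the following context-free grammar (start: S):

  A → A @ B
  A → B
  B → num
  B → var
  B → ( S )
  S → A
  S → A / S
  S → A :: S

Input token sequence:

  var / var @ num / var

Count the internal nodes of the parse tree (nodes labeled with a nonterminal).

[S [A [B var]] / [S [A [A [B var]] @ [B num]] / [S [A [B var]]]]]

11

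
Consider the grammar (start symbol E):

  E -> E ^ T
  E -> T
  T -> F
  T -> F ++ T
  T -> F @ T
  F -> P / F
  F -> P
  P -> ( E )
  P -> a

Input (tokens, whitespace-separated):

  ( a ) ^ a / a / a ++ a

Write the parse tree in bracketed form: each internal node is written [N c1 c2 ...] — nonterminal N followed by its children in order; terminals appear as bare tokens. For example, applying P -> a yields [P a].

E
E ^ T
T ^ T
F ^ T
P ^ T
( E ) ^ T
( T ) ^ T
( F ) ^ T
( P ) ^ T
( a ) ^ T
( a ) ^ F ++ T
( a ) ^ P / F ++ T
( a ) ^ a / F ++ T
( a ) ^ a / P / F ++ T
( a ) ^ a / a / F ++ T
( a ) ^ a / a / P ++ T
( a ) ^ a / a / a ++ T
( a ) ^ a / a / a ++ F
( a ) ^ a / a / a ++ P
( a ) ^ a / a / a ++ a

[E [E [T [F [P ( [E [T [F [P a]]]] )]]]] ^ [T [F [P a] / [F [P a] / [F [P a]]]] ++ [T [F [P a]]]]]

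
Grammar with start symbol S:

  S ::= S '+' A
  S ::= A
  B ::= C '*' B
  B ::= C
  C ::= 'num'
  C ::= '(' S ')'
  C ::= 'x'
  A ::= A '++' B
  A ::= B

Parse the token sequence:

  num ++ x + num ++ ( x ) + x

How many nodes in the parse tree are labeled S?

[S [S [S [A [A [B [C num]]] ++ [B [C x]]]] + [A [A [B [C num]]] ++ [B [C ( [S [A [B [C x]]]] )]]]] + [A [B [C x]]]]

4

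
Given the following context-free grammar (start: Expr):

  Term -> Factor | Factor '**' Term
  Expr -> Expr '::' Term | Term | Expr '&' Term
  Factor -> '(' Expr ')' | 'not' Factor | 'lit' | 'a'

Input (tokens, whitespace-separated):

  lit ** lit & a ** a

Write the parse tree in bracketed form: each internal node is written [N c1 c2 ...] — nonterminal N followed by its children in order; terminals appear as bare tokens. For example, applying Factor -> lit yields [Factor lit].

Expr
Expr & Term
Term & Term
Factor ** Term & Term
lit ** Term & Term
lit ** Factor & Term
lit ** lit & Term
lit ** lit & Factor ** Term
lit ** lit & a ** Term
lit ** lit & a ** Factor
lit ** lit & a ** a

[Expr [Expr [Term [Factor lit] ** [Term [Factor lit]]]] & [Term [Factor a] ** [Term [Factor a]]]]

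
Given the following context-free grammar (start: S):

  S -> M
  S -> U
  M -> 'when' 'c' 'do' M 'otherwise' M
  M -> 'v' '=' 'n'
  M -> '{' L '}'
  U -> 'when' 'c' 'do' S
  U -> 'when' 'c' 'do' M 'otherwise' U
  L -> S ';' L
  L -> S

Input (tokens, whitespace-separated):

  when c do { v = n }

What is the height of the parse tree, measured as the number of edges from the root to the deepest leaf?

7

[S [U when c do [S [M { [L [S [M v = n]]] }]]]]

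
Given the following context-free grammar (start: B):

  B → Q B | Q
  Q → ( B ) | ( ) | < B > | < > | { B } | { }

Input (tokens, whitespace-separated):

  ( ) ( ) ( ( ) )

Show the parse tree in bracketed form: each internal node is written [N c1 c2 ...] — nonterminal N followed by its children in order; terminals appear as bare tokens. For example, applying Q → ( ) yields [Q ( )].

[B [Q ( )] [B [Q ( )] [B [Q ( [B [Q ( )]] )]]]]

B
Q B
( ) B
( ) Q B
( ) ( ) B
( ) ( ) Q
( ) ( ) ( B )
( ) ( ) ( Q )
( ) ( ) ( ( ) )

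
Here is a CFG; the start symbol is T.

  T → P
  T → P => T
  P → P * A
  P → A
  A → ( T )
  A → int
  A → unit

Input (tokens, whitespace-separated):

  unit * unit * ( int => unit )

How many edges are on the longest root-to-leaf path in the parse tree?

7

[T [P [P [P [A unit]] * [A unit]] * [A ( [T [P [A int]] => [T [P [A unit]]]] )]]]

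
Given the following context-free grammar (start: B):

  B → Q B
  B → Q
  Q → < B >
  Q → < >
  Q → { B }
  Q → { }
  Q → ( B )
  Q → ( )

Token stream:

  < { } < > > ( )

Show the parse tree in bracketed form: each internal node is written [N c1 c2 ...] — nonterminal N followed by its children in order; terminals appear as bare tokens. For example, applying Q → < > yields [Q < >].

[B [Q < [B [Q { }] [B [Q < >]]] >] [B [Q ( )]]]

B
Q B
< B > B
< Q B > B
< { } B > B
< { } Q > B
< { } < > > B
< { } < > > Q
< { } < > > ( )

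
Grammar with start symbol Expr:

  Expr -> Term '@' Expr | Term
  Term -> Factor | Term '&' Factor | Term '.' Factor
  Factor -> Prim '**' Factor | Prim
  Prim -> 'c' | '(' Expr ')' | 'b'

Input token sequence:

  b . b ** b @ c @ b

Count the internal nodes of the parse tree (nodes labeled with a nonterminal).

17

[Expr [Term [Term [Factor [Prim b]]] . [Factor [Prim b] ** [Factor [Prim b]]]] @ [Expr [Term [Factor [Prim c]]] @ [Expr [Term [Factor [Prim b]]]]]]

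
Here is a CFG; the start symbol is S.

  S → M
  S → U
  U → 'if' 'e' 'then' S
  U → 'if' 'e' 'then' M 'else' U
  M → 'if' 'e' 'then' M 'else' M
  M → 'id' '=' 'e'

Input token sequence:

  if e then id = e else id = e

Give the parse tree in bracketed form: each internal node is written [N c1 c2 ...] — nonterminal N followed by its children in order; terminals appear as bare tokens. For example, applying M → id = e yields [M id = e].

S
M
if e then M else M
if e then id = e else M
if e then id = e else id = e

[S [M if e then [M id = e] else [M id = e]]]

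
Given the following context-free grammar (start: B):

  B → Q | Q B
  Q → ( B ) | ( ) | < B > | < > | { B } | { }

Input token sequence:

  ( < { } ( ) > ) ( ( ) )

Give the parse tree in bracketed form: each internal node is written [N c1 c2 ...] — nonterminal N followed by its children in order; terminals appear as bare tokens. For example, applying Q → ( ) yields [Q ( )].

B
Q B
( B ) B
( Q ) B
( < B > ) B
( < Q B > ) B
( < { } B > ) B
( < { } Q > ) B
( < { } ( ) > ) B
( < { } ( ) > ) Q
( < { } ( ) > ) ( B )
( < { } ( ) > ) ( Q )
( < { } ( ) > ) ( ( ) )

[B [Q ( [B [Q < [B [Q { }] [B [Q ( )]]] >]] )] [B [Q ( [B [Q ( )]] )]]]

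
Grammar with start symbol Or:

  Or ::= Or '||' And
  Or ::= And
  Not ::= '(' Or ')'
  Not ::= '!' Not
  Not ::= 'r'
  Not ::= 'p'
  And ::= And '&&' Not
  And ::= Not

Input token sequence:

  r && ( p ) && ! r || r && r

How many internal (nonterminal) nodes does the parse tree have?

16

[Or [Or [And [And [And [Not r]] && [Not ( [Or [And [Not p]]] )]] && [Not ! [Not r]]]] || [And [And [Not r]] && [Not r]]]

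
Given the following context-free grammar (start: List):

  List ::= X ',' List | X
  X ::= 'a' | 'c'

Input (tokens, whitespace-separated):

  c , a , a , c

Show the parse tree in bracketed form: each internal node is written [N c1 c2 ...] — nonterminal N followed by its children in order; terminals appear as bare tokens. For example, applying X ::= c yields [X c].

List
X , List
c , List
c , X , List
c , a , List
c , a , X , List
c , a , a , List
c , a , a , X
c , a , a , c

[List [X c] , [List [X a] , [List [X a] , [List [X c]]]]]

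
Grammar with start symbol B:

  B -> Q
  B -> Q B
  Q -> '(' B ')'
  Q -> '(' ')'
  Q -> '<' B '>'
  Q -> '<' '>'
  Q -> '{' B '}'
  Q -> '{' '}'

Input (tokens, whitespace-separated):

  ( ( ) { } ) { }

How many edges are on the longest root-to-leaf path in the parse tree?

5

[B [Q ( [B [Q ( )] [B [Q { }]]] )] [B [Q { }]]]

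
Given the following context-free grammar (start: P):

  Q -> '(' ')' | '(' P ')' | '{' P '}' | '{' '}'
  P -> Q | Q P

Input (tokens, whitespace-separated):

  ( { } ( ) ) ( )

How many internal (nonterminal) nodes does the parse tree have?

[P [Q ( [P [Q { }] [P [Q ( )]]] )] [P [Q ( )]]]

8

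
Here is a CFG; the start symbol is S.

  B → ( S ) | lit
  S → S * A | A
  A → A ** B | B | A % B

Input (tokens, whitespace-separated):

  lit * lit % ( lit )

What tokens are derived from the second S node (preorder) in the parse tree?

lit

[S [S [A [B lit]]] * [A [A [B lit]] % [B ( [S [A [B lit]]] )]]]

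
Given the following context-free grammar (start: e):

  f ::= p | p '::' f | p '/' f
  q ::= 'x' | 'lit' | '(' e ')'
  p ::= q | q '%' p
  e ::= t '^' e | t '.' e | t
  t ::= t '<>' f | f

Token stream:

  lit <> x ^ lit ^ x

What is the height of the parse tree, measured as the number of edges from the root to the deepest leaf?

7

[e [t [t [f [p [q lit]]]] <> [f [p [q x]]]] ^ [e [t [f [p [q lit]]]] ^ [e [t [f [p [q x]]]]]]]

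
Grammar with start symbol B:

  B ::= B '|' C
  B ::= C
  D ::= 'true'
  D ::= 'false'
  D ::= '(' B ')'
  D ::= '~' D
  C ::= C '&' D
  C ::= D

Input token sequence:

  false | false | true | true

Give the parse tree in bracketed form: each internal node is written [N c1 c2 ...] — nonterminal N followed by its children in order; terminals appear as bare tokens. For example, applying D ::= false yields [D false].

[B [B [B [B [C [D false]]] | [C [D false]]] | [C [D true]]] | [C [D true]]]

B
B | C
B | C | C
B | C | C | C
C | C | C | C
D | C | C | C
false | C | C | C
false | D | C | C
false | false | C | C
false | false | D | C
false | false | true | C
false | false | true | D
false | false | true | true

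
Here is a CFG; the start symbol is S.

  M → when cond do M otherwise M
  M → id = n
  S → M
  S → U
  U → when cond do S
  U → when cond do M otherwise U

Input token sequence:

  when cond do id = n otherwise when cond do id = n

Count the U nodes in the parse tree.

[S [U when cond do [M id = n] otherwise [U when cond do [S [M id = n]]]]]

2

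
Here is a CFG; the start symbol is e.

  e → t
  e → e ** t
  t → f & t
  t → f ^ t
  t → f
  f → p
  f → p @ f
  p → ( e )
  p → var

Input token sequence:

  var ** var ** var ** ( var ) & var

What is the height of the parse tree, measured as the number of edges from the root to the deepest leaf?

8

[e [e [e [e [t [f [p var]]]] ** [t [f [p var]]]] ** [t [f [p var]]]] ** [t [f [p ( [e [t [f [p var]]]] )]] & [t [f [p var]]]]]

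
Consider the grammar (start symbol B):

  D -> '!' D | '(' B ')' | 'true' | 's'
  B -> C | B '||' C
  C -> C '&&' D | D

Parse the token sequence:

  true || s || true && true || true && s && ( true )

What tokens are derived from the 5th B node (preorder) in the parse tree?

true

[B [B [B [B [C [D true]]] || [C [D s]]] || [C [C [D true]] && [D true]]] || [C [C [C [D true]] && [D s]] && [D ( [B [C [D true]]] )]]]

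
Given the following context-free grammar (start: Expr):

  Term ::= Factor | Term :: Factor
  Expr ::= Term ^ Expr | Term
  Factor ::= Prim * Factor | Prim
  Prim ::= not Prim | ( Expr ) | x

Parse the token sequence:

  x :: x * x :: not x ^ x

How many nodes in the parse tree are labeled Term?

4

[Expr [Term [Term [Term [Factor [Prim x]]] :: [Factor [Prim x] * [Factor [Prim x]]]] :: [Factor [Prim not [Prim x]]]] ^ [Expr [Term [Factor [Prim x]]]]]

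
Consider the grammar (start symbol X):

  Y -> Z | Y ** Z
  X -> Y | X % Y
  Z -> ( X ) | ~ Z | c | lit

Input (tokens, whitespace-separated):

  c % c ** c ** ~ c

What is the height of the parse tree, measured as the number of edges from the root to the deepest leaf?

5

[X [X [Y [Z c]]] % [Y [Y [Y [Z c]] ** [Z c]] ** [Z ~ [Z c]]]]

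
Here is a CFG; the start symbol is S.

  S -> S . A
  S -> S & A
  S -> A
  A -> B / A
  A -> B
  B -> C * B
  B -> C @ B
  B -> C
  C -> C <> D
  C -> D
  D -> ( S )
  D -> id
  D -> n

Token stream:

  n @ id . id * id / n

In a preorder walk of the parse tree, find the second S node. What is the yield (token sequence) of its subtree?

n @ id

[S [S [A [B [C [D n]] @ [B [C [D id]]]]]] . [A [B [C [D id]] * [B [C [D id]]]] / [A [B [C [D n]]]]]]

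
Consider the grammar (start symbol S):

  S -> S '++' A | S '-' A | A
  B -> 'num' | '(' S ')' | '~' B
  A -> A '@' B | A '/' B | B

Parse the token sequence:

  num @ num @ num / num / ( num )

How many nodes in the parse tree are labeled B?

[S [A [A [A [A [A [B num]] @ [B num]] @ [B num]] / [B num]] / [B ( [S [A [B num]]] )]]]

6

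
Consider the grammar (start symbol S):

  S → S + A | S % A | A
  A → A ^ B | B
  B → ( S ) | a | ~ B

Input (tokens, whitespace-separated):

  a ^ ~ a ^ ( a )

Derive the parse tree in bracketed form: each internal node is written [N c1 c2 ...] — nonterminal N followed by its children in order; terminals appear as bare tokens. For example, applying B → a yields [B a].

S
A
A ^ B
A ^ B ^ B
B ^ B ^ B
a ^ B ^ B
a ^ ~ B ^ B
a ^ ~ a ^ B
a ^ ~ a ^ ( S )
a ^ ~ a ^ ( A )
a ^ ~ a ^ ( B )
a ^ ~ a ^ ( a )

[S [A [A [A [B a]] ^ [B ~ [B a]]] ^ [B ( [S [A [B a]]] )]]]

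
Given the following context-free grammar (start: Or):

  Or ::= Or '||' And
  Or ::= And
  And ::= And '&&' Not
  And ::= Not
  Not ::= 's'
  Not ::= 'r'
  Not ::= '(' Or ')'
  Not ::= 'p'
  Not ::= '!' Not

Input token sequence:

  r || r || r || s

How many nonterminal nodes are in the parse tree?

[Or [Or [Or [Or [And [Not r]]] || [And [Not r]]] || [And [Not r]]] || [And [Not s]]]

12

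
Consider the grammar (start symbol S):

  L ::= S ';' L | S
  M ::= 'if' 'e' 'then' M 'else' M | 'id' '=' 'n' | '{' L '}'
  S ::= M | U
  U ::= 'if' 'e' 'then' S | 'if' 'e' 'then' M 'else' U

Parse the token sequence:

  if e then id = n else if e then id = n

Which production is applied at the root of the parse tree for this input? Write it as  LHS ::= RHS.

[S [U if e then [M id = n] else [U if e then [S [M id = n]]]]]

S ::= U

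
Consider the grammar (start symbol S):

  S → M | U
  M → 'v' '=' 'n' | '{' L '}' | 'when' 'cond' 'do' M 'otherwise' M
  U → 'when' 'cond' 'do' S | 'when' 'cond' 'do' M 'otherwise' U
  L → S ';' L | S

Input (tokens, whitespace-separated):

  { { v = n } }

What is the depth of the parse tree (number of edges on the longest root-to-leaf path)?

[S [M { [L [S [M { [L [S [M v = n]]] }]]] }]]

8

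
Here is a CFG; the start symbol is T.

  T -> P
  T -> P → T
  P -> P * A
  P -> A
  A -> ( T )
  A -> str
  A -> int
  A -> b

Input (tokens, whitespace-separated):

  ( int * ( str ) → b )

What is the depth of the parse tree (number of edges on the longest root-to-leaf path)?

9

[T [P [A ( [T [P [P [A int]] * [A ( [T [P [A str]]] )]] → [T [P [A b]]]] )]]]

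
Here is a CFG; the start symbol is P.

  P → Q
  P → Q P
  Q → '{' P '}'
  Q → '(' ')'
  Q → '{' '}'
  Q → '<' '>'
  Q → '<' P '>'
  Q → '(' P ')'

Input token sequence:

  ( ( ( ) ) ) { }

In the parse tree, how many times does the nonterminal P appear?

4

[P [Q ( [P [Q ( [P [Q ( )]] )]] )] [P [Q { }]]]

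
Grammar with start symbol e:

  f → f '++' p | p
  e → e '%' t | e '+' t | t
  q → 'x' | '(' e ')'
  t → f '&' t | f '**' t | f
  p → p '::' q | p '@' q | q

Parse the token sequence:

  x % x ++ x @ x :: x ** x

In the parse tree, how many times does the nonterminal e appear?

[e [e [t [f [p [q x]]]]] % [t [f [f [p [q x]]] ++ [p [p [p [q x]] @ [q x]] :: [q x]]] ** [t [f [p [q x]]]]]]

2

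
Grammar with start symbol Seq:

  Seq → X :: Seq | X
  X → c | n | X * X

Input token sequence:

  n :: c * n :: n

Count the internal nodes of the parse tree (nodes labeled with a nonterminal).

[Seq [X n] :: [Seq [X [X c] * [X n]] :: [Seq [X n]]]]

8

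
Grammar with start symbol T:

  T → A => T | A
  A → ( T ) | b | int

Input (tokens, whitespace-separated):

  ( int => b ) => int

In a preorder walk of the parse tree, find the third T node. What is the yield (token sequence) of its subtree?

b

[T [A ( [T [A int] => [T [A b]]] )] => [T [A int]]]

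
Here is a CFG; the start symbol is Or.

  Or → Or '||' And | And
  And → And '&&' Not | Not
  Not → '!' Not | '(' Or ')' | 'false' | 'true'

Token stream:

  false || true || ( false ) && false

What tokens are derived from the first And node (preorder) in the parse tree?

false

[Or [Or [Or [And [Not false]]] || [And [Not true]]] || [And [And [Not ( [Or [And [Not false]]] )]] && [Not false]]]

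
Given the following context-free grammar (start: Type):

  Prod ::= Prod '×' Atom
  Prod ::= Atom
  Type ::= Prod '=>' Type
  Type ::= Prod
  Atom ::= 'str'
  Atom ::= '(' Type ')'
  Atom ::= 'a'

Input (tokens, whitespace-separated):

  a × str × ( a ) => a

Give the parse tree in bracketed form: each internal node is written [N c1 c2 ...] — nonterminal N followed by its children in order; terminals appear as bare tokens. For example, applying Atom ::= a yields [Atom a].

[Type [Prod [Prod [Prod [Atom a]] × [Atom str]] × [Atom ( [Type [Prod [Atom a]]] )]] => [Type [Prod [Atom a]]]]

Type
Prod => Type
Prod × Atom => Type
Prod × Atom × Atom => Type
Atom × Atom × Atom => Type
a × Atom × Atom => Type
a × str × Atom => Type
a × str × ( Type ) => Type
a × str × ( Prod ) => Type
a × str × ( Atom ) => Type
a × str × ( a ) => Type
a × str × ( a ) => Prod
a × str × ( a ) => Atom
a × str × ( a ) => a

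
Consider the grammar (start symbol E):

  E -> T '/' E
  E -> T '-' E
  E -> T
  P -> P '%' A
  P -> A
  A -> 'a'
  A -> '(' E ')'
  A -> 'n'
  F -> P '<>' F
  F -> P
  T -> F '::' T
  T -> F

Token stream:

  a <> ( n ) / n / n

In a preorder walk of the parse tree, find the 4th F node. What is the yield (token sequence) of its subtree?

n

[E [T [F [P [A a]] <> [F [P [A ( [E [T [F [P [A n]]]]] )]]]]] / [E [T [F [P [A n]]]] / [E [T [F [P [A n]]]]]]]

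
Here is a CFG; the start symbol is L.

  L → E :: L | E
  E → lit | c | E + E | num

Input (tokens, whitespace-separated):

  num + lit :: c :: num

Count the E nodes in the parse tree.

5

[L [E [E num] + [E lit]] :: [L [E c] :: [L [E num]]]]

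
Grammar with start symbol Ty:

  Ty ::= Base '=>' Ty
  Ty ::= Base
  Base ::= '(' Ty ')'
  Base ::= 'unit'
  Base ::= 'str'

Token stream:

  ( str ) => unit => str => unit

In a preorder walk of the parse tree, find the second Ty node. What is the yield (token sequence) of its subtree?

str

[Ty [Base ( [Ty [Base str]] )] => [Ty [Base unit] => [Ty [Base str] => [Ty [Base unit]]]]]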